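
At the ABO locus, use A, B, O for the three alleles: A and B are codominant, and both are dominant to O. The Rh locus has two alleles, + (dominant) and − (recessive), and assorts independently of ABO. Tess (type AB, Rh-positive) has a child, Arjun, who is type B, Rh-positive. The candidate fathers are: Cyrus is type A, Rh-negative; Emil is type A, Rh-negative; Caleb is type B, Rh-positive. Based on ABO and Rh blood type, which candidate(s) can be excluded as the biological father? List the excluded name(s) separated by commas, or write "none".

A candidate is excluded only if no genotype consistent with his phenotype could produce a type B, Rh-positive child with a type AB, Rh-positive mother.
Every candidate has at least one consistent genotype combination, so none can be excluded.

none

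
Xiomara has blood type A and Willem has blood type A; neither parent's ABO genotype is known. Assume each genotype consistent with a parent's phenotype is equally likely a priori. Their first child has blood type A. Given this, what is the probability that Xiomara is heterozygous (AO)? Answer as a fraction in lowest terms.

Possible genotypes: Xiomara ∈ {AA, AO}; Willem ∈ {AA, AO}.
Weight each parental genotype pair by prior × P(type-A child):
  AA × AA: posterior weight 4/15.
  AA × AO: posterior weight 4/15.
  AO × AA: posterior weight 4/15.
  AO × AO: posterior weight 1/5.
Sum the posterior weight over pairs where Xiomara is AO: 7/15.

7/15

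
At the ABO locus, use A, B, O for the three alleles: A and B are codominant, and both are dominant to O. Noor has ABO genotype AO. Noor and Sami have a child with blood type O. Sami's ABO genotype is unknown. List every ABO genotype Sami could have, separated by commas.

For each candidate genotype of Sami, check whether crossing it with AO can produce every observed child phenotype.
  AA → possible child types {A} ✗
  AB → possible child types {A, B, AB} ✗
  AO → possible child types {O, A} ✓
  BB → possible child types {B, AB} ✗
  BO → possible child types {O, A, B, AB} ✓
  OO → possible child types {O, A} ✓

AO, BO, OO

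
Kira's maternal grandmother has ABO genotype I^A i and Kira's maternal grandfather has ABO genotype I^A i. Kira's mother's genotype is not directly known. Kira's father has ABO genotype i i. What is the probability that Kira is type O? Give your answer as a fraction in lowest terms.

1/2

Kira's mother's ABO genotype from I^A i × I^A i: 1/4 I^A I^A, 1/2 I^A i, 1/4 i i.
Crossing each possibility with the father i i and summing P(type O): 1/4·0 + 1/2·1/2 + 1/4·1 = 1/2.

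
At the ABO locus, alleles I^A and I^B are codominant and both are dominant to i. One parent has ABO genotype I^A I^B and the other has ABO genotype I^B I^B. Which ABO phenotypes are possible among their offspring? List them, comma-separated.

Gametes from I^A I^B × I^B I^B give offspring ABO genotypes I^A I^B, I^B I^B, i.e. phenotypes B, AB.

B, AB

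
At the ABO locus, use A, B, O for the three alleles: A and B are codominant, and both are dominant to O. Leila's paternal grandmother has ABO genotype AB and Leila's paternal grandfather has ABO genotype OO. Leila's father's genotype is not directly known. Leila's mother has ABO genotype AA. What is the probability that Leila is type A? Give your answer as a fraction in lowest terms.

Leila's father's ABO genotype from AB × OO: 1/2 AO, 1/2 BO.
Crossing each possibility with the mother AA and summing P(type A): 1/2·1 + 1/2·1/2 = 3/4.

3/4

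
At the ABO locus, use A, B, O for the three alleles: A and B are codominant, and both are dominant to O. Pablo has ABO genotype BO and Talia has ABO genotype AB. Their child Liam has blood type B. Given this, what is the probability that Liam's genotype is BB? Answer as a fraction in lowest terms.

1/2

Cross BO × AB → 1/4 AB, 1/4 AO, 1/4 BB, 1/4 BO.
Type-B genotypes among offspring: BB (1/4), BO (1/4); total 1/2.
P(BB | type B) = (1/4) / (1/2) = 1/2.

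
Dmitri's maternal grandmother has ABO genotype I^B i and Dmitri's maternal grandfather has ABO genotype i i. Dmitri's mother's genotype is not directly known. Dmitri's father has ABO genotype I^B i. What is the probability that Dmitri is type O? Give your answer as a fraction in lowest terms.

Dmitri's mother's ABO genotype from I^B i × i i: 1/2 I^B i, 1/2 i i.
Crossing each possibility with the father I^B i and summing P(type O): 1/2·1/4 + 1/2·1/2 = 3/8.

3/8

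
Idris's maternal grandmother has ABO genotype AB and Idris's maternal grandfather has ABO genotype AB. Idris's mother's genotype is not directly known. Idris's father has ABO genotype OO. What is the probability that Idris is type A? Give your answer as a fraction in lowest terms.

Idris's mother's ABO genotype from AB × AB: 1/4 AA, 1/2 AB, 1/4 BB.
Crossing each possibility with the father OO and summing P(type A): 1/4·1 + 1/2·1/2 + 1/4·0 = 1/2.

1/2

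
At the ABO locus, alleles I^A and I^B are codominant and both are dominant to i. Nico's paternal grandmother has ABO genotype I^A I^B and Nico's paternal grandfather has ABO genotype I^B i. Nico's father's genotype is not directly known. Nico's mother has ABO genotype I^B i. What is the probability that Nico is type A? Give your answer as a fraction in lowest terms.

1/8

Nico's father's ABO genotype from I^A I^B × I^B i: 1/4 I^A I^B, 1/4 I^A i, 1/4 I^B I^B, 1/4 I^B i.
Crossing each possibility with the mother I^B i and summing P(type A): 1/4·1/4 + 1/4·1/4 + 1/4·0 + 1/4·0 = 1/8.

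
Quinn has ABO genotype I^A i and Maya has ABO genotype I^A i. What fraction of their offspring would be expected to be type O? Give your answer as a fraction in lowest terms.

ABO cross I^A i × I^A i → offspring phenotypes: 1/4 O, 3/4 A.
So P(type O) = 1/4.

1/4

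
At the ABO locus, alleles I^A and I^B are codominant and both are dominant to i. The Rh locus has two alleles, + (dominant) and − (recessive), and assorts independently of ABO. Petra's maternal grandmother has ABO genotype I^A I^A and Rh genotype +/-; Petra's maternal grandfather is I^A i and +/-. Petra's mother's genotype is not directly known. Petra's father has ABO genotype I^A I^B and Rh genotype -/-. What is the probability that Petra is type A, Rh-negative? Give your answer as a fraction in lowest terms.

Petra's mother's ABO genotype from I^A I^A × I^A i: 1/2 I^A I^A, 1/2 I^A i.
Crossing each possibility with the father I^A I^B and summing P(type A): 1/2·1/2 + 1/2·1/2 = 1/2.
Similarly for Rh via the mother's Rh distribution: P(Rh-) = 1/2.
Independent loci: 1/2 × 1/2 = 1/4.

1/4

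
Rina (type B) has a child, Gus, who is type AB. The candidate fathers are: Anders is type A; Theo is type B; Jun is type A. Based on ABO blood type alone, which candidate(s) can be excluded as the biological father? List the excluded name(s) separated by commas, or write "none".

Theo

A candidate is excluded only if no genotype consistent with his phenotype could produce a type AB child with a type B mother.
Theo (type B): no genotype consistent with that phenotype can produce a type-AB child with a type-B mother.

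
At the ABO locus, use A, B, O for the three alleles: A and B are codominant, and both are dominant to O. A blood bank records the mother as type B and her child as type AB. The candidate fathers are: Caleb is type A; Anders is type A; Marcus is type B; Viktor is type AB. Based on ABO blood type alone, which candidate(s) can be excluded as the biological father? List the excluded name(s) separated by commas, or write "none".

A candidate is excluded only if no genotype consistent with his phenotype could produce a type AB child with a type B mother.
Marcus (type B): no genotype consistent with that phenotype can produce a type-AB child with a type-B mother.

Marcus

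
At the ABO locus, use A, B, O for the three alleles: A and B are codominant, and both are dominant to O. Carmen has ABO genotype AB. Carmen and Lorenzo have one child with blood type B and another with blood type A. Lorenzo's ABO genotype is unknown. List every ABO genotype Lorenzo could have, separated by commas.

AB, AO, BO, OO

For each candidate genotype of Lorenzo, check whether crossing it with AB can produce every observed child phenotype.
  AA → possible child types {A, AB} ✗
  AB → possible child types {A, B, AB} ✓
  AO → possible child types {A, B, AB} ✓
  BB → possible child types {B, AB} ✗
  BO → possible child types {A, B, AB} ✓
  OO → possible child types {A, B} ✓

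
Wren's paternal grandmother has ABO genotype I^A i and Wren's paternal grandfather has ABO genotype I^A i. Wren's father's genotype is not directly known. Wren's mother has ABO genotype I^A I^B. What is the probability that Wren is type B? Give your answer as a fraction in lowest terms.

1/4

Wren's father's ABO genotype from I^A i × I^A i: 1/4 I^A I^A, 1/2 I^A i, 1/4 i i.
Crossing each possibility with the mother I^A I^B and summing P(type B): 1/4·0 + 1/2·1/4 + 1/4·1/2 = 1/4.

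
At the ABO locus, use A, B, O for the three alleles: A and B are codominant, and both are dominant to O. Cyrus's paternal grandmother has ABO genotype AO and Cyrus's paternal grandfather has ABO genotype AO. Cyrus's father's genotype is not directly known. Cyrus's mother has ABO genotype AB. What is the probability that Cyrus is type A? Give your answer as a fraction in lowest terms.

Cyrus's father's ABO genotype from AO × AO: 1/4 AA, 1/2 AO, 1/4 OO.
Crossing each possibility with the mother AB and summing P(type A): 1/4·1/2 + 1/2·1/2 + 1/4·1/2 = 1/2.

1/2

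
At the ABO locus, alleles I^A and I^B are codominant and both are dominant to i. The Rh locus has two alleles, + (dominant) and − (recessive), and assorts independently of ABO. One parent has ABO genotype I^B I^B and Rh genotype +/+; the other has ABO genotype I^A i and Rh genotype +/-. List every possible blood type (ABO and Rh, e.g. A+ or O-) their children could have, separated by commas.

Gametes from I^B I^B × I^A i give offspring ABO genotypes I^A I^B, I^B i, i.e. phenotypes B, AB.
Rh cross +/+ × +/- → phenotypes Rh+.
Combining independently: B+, AB+.

B+, AB+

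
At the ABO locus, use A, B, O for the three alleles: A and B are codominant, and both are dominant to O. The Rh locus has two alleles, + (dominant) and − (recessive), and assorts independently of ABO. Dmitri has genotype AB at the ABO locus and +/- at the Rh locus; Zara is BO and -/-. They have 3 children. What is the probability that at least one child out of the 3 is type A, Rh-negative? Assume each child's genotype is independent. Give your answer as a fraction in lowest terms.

169/512

ABO cross AB × BO → 1/4 A, 1/2 B, 1/4 AB.
Rh cross +/- × -/- → 1/2 Rh+, 1/2 Rh-; so P(type A, Rh-negative) = 1/4 × 1/2 = 1/8 per child.
P(none) = (7/8)^3 = 343/512; P(at least one) = 1 − 343/512 = 169/512.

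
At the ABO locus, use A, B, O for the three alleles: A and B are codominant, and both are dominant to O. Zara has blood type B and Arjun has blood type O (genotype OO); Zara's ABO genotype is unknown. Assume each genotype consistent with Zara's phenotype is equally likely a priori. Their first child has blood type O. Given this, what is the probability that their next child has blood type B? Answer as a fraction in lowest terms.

1/2

Possible genotypes: Zara ∈ {BB, BO}; Arjun ∈ {OO}.
Weight each parental genotype pair by prior × P(type-O child):
  BO × OO: posterior weight 1; P(next child type B) = 1/2.
Weighted sum = 1/2.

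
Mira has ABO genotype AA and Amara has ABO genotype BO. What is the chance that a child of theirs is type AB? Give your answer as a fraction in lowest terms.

1/2

ABO cross AA × BO → offspring phenotypes: 1/2 A, 1/2 AB.
So P(type AB) = 1/2.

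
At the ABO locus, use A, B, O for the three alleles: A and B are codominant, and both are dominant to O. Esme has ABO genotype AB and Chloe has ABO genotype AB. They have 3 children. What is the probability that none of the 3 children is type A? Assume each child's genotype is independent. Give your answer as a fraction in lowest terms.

27/64

ABO cross AB × AB → 1/4 A, 1/4 B, 1/2 AB.
So P(type A) = 1/4 per child.
P(not type A) = 3/4 for one child; (3/4)^3 = 27/64.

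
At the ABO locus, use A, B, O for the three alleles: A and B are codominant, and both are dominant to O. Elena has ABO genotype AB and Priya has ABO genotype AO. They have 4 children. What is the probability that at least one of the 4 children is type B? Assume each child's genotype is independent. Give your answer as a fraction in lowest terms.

ABO cross AB × AO → 1/2 A, 1/4 B, 1/4 AB.
So P(type B) = 1/4 per child.
P(none) = (3/4)^4 = 81/256; P(at least one) = 1 − 81/256 = 175/256.

175/256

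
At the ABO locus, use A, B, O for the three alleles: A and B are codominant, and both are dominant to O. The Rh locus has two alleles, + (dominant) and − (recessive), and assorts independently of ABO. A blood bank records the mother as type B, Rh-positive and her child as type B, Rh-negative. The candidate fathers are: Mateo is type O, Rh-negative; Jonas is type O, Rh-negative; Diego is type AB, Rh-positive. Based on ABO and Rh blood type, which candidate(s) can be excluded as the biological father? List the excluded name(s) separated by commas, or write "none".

A candidate is excluded only if no genotype consistent with his phenotype could produce a type B, Rh-negative child with a type B, Rh-positive mother.
Every candidate has at least one consistent genotype combination, so none can be excluded.

none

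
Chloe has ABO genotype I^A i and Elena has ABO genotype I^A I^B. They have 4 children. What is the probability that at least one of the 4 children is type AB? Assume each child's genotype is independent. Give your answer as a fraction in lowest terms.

ABO cross I^A i × I^A I^B → 1/2 A, 1/4 B, 1/4 AB.
So P(type AB) = 1/4 per child.
P(none) = (3/4)^4 = 81/256; P(at least one) = 1 − 81/256 = 175/256.

175/256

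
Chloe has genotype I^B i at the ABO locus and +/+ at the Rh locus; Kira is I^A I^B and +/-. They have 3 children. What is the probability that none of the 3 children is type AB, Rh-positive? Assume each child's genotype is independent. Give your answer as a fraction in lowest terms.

ABO cross I^B i × I^A I^B → 1/4 A, 1/2 B, 1/4 AB.
Rh cross +/+ × +/- → 1 Rh+; so P(type AB, Rh-positive) = 1/4 × 1 = 1/4 per child.
P(not type AB, Rh-positive) = 3/4 for one child; (3/4)^3 = 27/64.

27/64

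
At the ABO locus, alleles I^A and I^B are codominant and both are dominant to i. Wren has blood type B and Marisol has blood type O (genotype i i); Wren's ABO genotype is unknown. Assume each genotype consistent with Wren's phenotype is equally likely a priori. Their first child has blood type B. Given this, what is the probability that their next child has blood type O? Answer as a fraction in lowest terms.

1/6

Possible genotypes: Wren ∈ {I^B I^B, I^B i}; Marisol ∈ {i i}.
Weight each parental genotype pair by prior × P(type-B child):
  I^B I^B × i i: posterior weight 2/3; P(next child type O) = 0.
  I^B i × i i: posterior weight 1/3; P(next child type O) = 1/2.
Weighted sum = 1/6.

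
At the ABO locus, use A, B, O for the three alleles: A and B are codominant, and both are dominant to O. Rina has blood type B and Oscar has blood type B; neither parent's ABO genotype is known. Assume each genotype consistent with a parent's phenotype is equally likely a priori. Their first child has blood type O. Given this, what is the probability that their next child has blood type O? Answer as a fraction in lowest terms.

1/4

Possible genotypes: Rina ∈ {BB, BO}; Oscar ∈ {BB, BO}.
Weight each parental genotype pair by prior × P(type-O child):
  BO × BO: posterior weight 1; P(next child type O) = 1/4.
Weighted sum = 1/4.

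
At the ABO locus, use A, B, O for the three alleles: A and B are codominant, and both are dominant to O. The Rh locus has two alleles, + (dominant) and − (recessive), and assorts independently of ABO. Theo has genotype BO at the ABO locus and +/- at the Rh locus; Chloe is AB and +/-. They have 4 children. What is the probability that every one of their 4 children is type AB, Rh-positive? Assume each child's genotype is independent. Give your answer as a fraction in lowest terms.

ABO cross BO × AB → 1/4 A, 1/2 B, 1/4 AB.
Rh cross +/- × +/- → 3/4 Rh+, 1/4 Rh-; so P(type AB, Rh-positive) = 1/4 × 3/4 = 3/16 per child.
All 4 independent: (3/16)^4 = 81/65536.

81/65536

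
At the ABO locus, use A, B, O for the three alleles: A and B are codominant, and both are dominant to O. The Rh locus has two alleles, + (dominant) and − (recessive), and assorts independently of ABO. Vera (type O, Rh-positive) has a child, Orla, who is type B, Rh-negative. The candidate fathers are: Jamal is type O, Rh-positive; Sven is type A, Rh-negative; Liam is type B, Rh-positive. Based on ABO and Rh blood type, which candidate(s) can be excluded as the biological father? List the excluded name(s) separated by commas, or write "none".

A candidate is excluded only if no genotype consistent with his phenotype could produce a type B, Rh-negative child with a type O, Rh-positive mother.
Jamal (type O, Rh+): no genotype consistent with that phenotype can produce a type-B Rh- child with a type-O mother.
Sven (type A, Rh-): no genotype consistent with that phenotype can produce a type-B Rh- child with a type-O mother.

Jamal, Sven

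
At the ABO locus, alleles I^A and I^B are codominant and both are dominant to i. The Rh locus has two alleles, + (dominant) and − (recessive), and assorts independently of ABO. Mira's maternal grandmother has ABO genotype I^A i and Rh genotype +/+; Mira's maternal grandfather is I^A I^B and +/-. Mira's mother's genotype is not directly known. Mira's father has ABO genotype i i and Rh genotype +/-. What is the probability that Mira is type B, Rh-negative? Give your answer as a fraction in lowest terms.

Mira's mother's ABO genotype from I^A i × I^A I^B: 1/4 I^A I^A, 1/4 I^A I^B, 1/4 I^A i, 1/4 I^B i.
Crossing each possibility with the father i i and summing P(type B): 1/4·0 + 1/4·1/2 + 1/4·0 + 1/4·1/2 = 1/4.
Similarly for Rh via the mother's Rh distribution: P(Rh-) = 1/8.
Independent loci: 1/4 × 1/8 = 1/32.

1/32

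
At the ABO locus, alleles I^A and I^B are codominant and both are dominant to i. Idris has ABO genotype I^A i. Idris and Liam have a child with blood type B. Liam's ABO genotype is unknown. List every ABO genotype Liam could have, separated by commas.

For each candidate genotype of Liam, check whether crossing it with I^A i can produce every observed child phenotype.
  I^A I^A → possible child types {A} ✗
  I^A I^B → possible child types {A, B, AB} ✓
  I^A i → possible child types {O, A} ✗
  I^B I^B → possible child types {B, AB} ✓
  I^B i → possible child types {O, A, B, AB} ✓
  i i → possible child types {O, A} ✗

I^A I^B, I^B I^B, I^B i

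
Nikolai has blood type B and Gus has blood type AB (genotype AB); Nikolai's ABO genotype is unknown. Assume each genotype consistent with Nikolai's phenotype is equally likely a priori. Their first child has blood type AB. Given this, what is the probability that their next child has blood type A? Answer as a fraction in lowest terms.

Possible genotypes: Nikolai ∈ {BB, BO}; Gus ∈ {AB}.
Weight each parental genotype pair by prior × P(type-AB child):
  BB × AB: posterior weight 2/3; P(next child type A) = 0.
  BO × AB: posterior weight 1/3; P(next child type A) = 1/4.
Weighted sum = 1/12.

1/12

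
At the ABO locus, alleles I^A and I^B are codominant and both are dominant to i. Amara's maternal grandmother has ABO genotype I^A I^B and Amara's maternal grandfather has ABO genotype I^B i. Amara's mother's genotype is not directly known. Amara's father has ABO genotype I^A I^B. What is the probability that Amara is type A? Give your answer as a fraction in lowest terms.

Amara's mother's ABO genotype from I^A I^B × I^B i: 1/4 I^A I^B, 1/4 I^A i, 1/4 I^B I^B, 1/4 I^B i.
Crossing each possibility with the father I^A I^B and summing P(type A): 1/4·1/4 + 1/4·1/2 + 1/4·0 + 1/4·1/4 = 1/4.

1/4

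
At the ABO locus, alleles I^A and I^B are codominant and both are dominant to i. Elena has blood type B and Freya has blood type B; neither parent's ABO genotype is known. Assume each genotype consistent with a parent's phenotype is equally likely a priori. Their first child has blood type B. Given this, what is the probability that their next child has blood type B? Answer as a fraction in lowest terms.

19/20

Possible genotypes: Elena ∈ {I^B I^B, I^B i}; Freya ∈ {I^B I^B, I^B i}.
Weight each parental genotype pair by prior × P(type-B child):
  I^B I^B × I^B I^B: posterior weight 4/15; P(next child type B) = 1.
  I^B I^B × I^B i: posterior weight 4/15; P(next child type B) = 1.
  I^B i × I^B I^B: posterior weight 4/15; P(next child type B) = 1.
  I^B i × I^B i: posterior weight 1/5; P(next child type B) = 3/4.
Weighted sum = 19/20.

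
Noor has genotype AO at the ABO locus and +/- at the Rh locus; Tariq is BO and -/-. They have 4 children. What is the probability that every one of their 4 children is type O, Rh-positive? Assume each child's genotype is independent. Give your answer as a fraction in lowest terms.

1/4096

ABO cross AO × BO → 1/4 O, 1/4 A, 1/4 B, 1/4 AB.
Rh cross +/- × -/- → 1/2 Rh+, 1/2 Rh-; so P(type O, Rh-positive) = 1/4 × 1/2 = 1/8 per child.
All 4 independent: (1/8)^4 = 1/4096.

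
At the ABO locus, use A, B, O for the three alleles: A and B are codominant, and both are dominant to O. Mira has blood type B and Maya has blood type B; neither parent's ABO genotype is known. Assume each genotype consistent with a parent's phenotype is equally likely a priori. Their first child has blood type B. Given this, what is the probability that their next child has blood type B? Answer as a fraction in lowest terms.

19/20

Possible genotypes: Mira ∈ {BB, BO}; Maya ∈ {BB, BO}.
Weight each parental genotype pair by prior × P(type-B child):
  BB × BB: posterior weight 4/15; P(next child type B) = 1.
  BB × BO: posterior weight 4/15; P(next child type B) = 1.
  BO × BB: posterior weight 4/15; P(next child type B) = 1.
  BO × BO: posterior weight 1/5; P(next child type B) = 3/4.
Weighted sum = 19/20.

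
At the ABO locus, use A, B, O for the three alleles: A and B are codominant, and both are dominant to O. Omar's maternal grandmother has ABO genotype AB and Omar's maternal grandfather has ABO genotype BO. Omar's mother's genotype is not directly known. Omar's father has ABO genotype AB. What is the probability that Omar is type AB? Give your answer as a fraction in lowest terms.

3/8

Omar's mother's ABO genotype from AB × BO: 1/4 AB, 1/4 AO, 1/4 BB, 1/4 BO.
Crossing each possibility with the father AB and summing P(type AB): 1/4·1/2 + 1/4·1/4 + 1/4·1/2 + 1/4·1/4 = 3/8.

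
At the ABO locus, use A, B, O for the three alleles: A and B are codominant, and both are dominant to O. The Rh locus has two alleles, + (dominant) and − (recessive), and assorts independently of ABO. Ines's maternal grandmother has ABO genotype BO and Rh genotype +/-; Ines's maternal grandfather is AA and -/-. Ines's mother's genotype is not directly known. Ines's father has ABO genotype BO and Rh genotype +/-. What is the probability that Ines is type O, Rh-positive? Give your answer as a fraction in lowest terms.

Ines's mother's ABO genotype from BO × AA: 1/2 AB, 1/2 AO.
Crossing each possibility with the father BO and summing P(type O): 1/2·0 + 1/2·1/4 = 1/8.
Similarly for Rh via the mother's Rh distribution: P(Rh+) = 5/8.
Independent loci: 1/8 × 5/8 = 5/64.

5/64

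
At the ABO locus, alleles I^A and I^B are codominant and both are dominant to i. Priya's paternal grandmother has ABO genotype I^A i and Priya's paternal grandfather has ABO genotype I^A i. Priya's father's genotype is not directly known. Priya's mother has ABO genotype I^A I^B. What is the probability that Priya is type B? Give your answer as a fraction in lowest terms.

Priya's father's ABO genotype from I^A i × I^A i: 1/4 I^A I^A, 1/2 I^A i, 1/4 i i.
Crossing each possibility with the mother I^A I^B and summing P(type B): 1/4·0 + 1/2·1/4 + 1/4·1/2 = 1/4.

1/4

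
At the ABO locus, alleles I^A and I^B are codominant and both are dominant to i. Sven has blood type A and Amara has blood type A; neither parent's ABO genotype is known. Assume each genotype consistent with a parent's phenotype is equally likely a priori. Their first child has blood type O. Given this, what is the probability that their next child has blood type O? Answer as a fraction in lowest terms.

Possible genotypes: Sven ∈ {I^A I^A, I^A i}; Amara ∈ {I^A I^A, I^A i}.
Weight each parental genotype pair by prior × P(type-O child):
  I^A i × I^A i: posterior weight 1; P(next child type O) = 1/4.
Weighted sum = 1/4.

1/4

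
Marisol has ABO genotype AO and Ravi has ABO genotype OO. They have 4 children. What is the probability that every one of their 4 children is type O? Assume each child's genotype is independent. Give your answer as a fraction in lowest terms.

ABO cross AO × OO → 1/2 O, 1/2 A.
So P(type O) = 1/2 per child.
All 4 independent: (1/2)^4 = 1/16.

1/16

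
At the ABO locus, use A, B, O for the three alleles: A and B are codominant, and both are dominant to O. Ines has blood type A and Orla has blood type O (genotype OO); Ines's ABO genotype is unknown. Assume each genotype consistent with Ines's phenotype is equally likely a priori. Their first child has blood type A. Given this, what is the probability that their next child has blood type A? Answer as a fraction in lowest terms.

5/6

Possible genotypes: Ines ∈ {AA, AO}; Orla ∈ {OO}.
Weight each parental genotype pair by prior × P(type-A child):
  AA × OO: posterior weight 2/3; P(next child type A) = 1.
  AO × OO: posterior weight 1/3; P(next child type A) = 1/2.
Weighted sum = 5/6.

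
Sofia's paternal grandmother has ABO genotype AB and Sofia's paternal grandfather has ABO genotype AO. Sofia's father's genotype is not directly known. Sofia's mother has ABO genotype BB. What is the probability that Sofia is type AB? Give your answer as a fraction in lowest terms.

1/2

Sofia's father's ABO genotype from AB × AO: 1/4 AA, 1/4 AB, 1/4 AO, 1/4 BO.
Crossing each possibility with the mother BB and summing P(type AB): 1/4·1 + 1/4·1/2 + 1/4·1/2 + 1/4·0 = 1/2.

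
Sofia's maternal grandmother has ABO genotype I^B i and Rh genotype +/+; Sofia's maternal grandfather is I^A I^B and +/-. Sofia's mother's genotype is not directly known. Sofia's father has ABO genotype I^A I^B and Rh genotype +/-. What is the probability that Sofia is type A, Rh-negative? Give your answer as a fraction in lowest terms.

Sofia's mother's ABO genotype from I^B i × I^A I^B: 1/4 I^A I^B, 1/4 I^A i, 1/4 I^B I^B, 1/4 I^B i.
Crossing each possibility with the father I^A I^B and summing P(type A): 1/4·1/4 + 1/4·1/2 + 1/4·0 + 1/4·1/4 = 1/4.
Similarly for Rh via the mother's Rh distribution: P(Rh-) = 1/8.
Independent loci: 1/4 × 1/8 = 1/32.

1/32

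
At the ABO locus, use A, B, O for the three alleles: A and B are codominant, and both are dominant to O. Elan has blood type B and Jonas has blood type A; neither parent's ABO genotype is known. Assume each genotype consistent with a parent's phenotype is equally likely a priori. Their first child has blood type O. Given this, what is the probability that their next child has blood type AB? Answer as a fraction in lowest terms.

Possible genotypes: Elan ∈ {BB, BO}; Jonas ∈ {AA, AO}.
Weight each parental genotype pair by prior × P(type-O child):
  BO × AO: posterior weight 1; P(next child type AB) = 1/4.
Weighted sum = 1/4.

1/4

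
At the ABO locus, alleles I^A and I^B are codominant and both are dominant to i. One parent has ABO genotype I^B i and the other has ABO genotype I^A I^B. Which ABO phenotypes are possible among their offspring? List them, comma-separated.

Gametes from I^B i × I^A I^B give offspring ABO genotypes I^A I^B, I^A i, I^B I^B, I^B i, i.e. phenotypes A, B, AB.

A, B, AB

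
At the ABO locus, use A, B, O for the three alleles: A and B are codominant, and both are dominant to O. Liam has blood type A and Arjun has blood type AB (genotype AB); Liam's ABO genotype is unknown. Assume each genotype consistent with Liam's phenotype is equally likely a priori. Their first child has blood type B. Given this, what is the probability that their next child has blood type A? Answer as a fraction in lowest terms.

1/2

Possible genotypes: Liam ∈ {AA, AO}; Arjun ∈ {AB}.
Weight each parental genotype pair by prior × P(type-B child):
  AO × AB: posterior weight 1; P(next child type A) = 1/2.
Weighted sum = 1/2.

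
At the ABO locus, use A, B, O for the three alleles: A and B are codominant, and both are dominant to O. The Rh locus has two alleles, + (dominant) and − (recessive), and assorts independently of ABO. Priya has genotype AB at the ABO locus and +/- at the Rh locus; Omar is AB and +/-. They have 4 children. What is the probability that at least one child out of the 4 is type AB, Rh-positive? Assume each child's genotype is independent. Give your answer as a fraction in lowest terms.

3471/4096

ABO cross AB × AB → 1/4 A, 1/4 B, 1/2 AB.
Rh cross +/- × +/- → 3/4 Rh+, 1/4 Rh-; so P(type AB, Rh-positive) = 1/2 × 3/4 = 3/8 per child.
P(none) = (5/8)^4 = 625/4096; P(at least one) = 1 − 625/4096 = 3471/4096.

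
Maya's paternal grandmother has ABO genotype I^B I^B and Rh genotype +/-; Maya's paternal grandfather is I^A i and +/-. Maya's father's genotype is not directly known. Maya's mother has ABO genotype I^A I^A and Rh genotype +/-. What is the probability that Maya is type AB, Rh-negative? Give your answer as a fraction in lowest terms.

Maya's father's ABO genotype from I^B I^B × I^A i: 1/2 I^A I^B, 1/2 I^B i.
Crossing each possibility with the mother I^A I^A and summing P(type AB): 1/2·1/2 + 1/2·1/2 = 1/2.
Similarly for Rh via the father's Rh distribution: P(Rh-) = 1/4.
Independent loci: 1/2 × 1/4 = 1/8.

1/8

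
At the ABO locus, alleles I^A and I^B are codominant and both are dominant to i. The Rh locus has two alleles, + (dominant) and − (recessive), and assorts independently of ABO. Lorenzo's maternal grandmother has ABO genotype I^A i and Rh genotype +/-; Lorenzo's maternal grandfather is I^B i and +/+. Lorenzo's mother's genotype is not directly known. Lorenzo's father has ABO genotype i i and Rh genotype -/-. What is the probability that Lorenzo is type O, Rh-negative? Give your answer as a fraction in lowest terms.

1/8

Lorenzo's mother's ABO genotype from I^A i × I^B i: 1/4 I^A I^B, 1/4 I^A i, 1/4 I^B i, 1/4 i i.
Crossing each possibility with the father i i and summing P(type O): 1/4·0 + 1/4·1/2 + 1/4·1/2 + 1/4·1 = 1/2.
Similarly for Rh via the mother's Rh distribution: P(Rh-) = 1/4.
Independent loci: 1/2 × 1/4 = 1/8.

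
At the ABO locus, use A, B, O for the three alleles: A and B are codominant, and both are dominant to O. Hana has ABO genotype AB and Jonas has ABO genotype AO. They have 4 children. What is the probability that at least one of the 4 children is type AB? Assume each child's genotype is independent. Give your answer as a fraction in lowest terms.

175/256

ABO cross AB × AO → 1/2 A, 1/4 B, 1/4 AB.
So P(type AB) = 1/4 per child.
P(none) = (3/4)^4 = 81/256; P(at least one) = 1 − 81/256 = 175/256.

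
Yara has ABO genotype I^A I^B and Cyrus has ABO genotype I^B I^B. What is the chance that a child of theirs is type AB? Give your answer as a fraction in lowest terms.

ABO cross I^A I^B × I^B I^B → offspring phenotypes: 1/2 B, 1/2 AB.
So P(type AB) = 1/2.

1/2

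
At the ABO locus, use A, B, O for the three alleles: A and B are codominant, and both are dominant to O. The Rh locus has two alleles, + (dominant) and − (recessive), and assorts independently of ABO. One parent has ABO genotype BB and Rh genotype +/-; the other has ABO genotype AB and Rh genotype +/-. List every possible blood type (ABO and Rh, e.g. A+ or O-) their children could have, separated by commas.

B+, B-, AB+, AB-

Gametes from BB × AB give offspring ABO genotypes AB, BB, i.e. phenotypes B, AB.
Rh cross +/- × +/- → phenotypes Rh+, Rh-.
Combining independently: B+, B-, AB+, AB-.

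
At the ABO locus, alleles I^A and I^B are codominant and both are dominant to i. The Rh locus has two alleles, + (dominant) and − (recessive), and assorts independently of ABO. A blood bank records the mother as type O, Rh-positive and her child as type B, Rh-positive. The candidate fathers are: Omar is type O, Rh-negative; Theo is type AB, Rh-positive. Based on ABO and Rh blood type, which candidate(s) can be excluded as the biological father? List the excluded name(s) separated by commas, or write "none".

Omar

A candidate is excluded only if no genotype consistent with his phenotype could produce a type B, Rh-positive child with a type O, Rh-positive mother.
Omar (type O, Rh-): no genotype consistent with that phenotype can produce a type-B Rh+ child with a type-O mother.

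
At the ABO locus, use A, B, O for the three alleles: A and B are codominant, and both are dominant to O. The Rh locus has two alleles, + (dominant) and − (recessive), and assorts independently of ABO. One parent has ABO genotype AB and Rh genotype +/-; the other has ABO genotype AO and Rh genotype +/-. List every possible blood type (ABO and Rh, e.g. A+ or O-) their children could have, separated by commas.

Gametes from AB × AO give offspring ABO genotypes AA, AB, AO, BO, i.e. phenotypes A, B, AB.
Rh cross +/- × +/- → phenotypes Rh+, Rh-.
Combining independently: A+, A-, B+, B-, AB+, AB-.

A+, A-, B+, B-, AB+, AB-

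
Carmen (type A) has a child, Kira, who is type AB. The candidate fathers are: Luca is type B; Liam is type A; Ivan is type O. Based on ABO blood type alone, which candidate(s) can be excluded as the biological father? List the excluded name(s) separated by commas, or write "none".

Liam, Ivan

A candidate is excluded only if no genotype consistent with his phenotype could produce a type AB child with a type A mother.
Liam (type A): no genotype consistent with that phenotype can produce a type-AB child with a type-A mother.
Ivan (type O): no genotype consistent with that phenotype can produce a type-AB child with a type-A mother.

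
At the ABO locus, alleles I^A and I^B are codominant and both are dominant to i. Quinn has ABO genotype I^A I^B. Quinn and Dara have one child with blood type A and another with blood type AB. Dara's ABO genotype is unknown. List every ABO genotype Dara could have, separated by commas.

I^A I^A, I^A I^B, I^A i, I^B i

For each candidate genotype of Dara, check whether crossing it with I^A I^B can produce every observed child phenotype.
  I^A I^A → possible child types {A, AB} ✓
  I^A I^B → possible child types {A, B, AB} ✓
  I^A i → possible child types {A, B, AB} ✓
  I^B I^B → possible child types {B, AB} ✗
  I^B i → possible child types {A, B, AB} ✓
  i i → possible child types {A, B} ✗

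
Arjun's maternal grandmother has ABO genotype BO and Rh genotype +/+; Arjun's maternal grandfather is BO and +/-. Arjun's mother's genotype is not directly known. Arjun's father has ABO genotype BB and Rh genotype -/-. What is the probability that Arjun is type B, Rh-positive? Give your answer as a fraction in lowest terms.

3/4

Arjun's mother's ABO genotype from BO × BO: 1/4 BB, 1/2 BO, 1/4 OO.
Crossing each possibility with the father BB and summing P(type B): 1/4·1 + 1/2·1 + 1/4·1 = 1.
Similarly for Rh via the mother's Rh distribution: P(Rh+) = 3/4.
Independent loci: 1 × 3/4 = 3/4.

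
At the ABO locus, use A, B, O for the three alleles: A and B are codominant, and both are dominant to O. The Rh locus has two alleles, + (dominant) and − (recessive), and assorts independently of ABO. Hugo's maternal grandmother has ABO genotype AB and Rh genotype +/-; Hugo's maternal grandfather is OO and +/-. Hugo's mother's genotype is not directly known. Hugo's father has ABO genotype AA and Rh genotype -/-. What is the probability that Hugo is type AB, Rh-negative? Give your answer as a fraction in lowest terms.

Hugo's mother's ABO genotype from AB × OO: 1/2 AO, 1/2 BO.
Crossing each possibility with the father AA and summing P(type AB): 1/2·0 + 1/2·1/2 = 1/4.
Similarly for Rh via the mother's Rh distribution: P(Rh-) = 1/2.
Independent loci: 1/4 × 1/2 = 1/8.

1/8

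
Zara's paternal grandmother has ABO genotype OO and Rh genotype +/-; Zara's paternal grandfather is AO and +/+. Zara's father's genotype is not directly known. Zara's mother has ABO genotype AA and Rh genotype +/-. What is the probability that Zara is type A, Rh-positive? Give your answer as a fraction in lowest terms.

Zara's father's ABO genotype from OO × AO: 1/2 AO, 1/2 OO.
Crossing each possibility with the mother AA and summing P(type A): 1/2·1 + 1/2·1 = 1.
Similarly for Rh via the father's Rh distribution: P(Rh+) = 7/8.
Independent loci: 1 × 7/8 = 7/8.

7/8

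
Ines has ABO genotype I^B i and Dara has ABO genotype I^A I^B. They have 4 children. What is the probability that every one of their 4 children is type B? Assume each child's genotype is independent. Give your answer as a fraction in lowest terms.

ABO cross I^B i × I^A I^B → 1/4 A, 1/2 B, 1/4 AB.
So P(type B) = 1/2 per child.
All 4 independent: (1/2)^4 = 1/16.

1/16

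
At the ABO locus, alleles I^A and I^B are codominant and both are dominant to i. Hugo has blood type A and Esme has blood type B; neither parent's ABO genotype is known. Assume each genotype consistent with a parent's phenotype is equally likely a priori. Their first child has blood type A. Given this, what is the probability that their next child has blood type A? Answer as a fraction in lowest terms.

Possible genotypes: Hugo ∈ {I^A I^A, I^A i}; Esme ∈ {I^B I^B, I^B i}.
Weight each parental genotype pair by prior × P(type-A child):
  I^A I^A × I^B i: posterior weight 2/3; P(next child type A) = 1/2.
  I^A i × I^B i: posterior weight 1/3; P(next child type A) = 1/4.
Weighted sum = 5/12.

5/12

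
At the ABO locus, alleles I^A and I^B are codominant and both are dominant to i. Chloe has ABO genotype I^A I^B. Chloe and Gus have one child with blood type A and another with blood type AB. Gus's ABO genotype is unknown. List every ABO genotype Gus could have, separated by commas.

For each candidate genotype of Gus, check whether crossing it with I^A I^B can produce every observed child phenotype.
  I^A I^A → possible child types {A, AB} ✓
  I^A I^B → possible child types {A, B, AB} ✓
  I^A i → possible child types {A, B, AB} ✓
  I^B I^B → possible child types {B, AB} ✗
  I^B i → possible child types {A, B, AB} ✓
  i i → possible child types {A, B} ✗

I^A I^A, I^A I^B, I^A i, I^B i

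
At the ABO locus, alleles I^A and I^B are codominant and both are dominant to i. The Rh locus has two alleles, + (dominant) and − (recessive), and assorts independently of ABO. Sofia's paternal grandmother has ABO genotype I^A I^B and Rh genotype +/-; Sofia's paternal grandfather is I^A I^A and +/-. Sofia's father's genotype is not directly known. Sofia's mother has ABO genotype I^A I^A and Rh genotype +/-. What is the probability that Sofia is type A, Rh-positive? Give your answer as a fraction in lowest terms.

9/16

Sofia's father's ABO genotype from I^A I^B × I^A I^A: 1/2 I^A I^A, 1/2 I^A I^B.
Crossing each possibility with the mother I^A I^A and summing P(type A): 1/2·1 + 1/2·1/2 = 3/4.
Similarly for Rh via the father's Rh distribution: P(Rh+) = 3/4.
Independent loci: 3/4 × 3/4 = 9/16.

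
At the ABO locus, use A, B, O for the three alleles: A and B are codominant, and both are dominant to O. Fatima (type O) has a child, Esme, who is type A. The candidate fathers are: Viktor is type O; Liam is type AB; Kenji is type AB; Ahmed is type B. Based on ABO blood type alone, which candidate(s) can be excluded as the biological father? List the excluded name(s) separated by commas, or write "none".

Viktor, Ahmed

A candidate is excluded only if no genotype consistent with his phenotype could produce a type A child with a type O mother.
Viktor (type O): no genotype consistent with that phenotype can produce a type-A child with a type-O mother.
Ahmed (type B): no genotype consistent with that phenotype can produce a type-A child with a type-O mother.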